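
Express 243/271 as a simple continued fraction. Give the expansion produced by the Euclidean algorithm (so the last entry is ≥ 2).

243 = 0*271 + 243
271 = 1*243 + 28
243 = 8*28 + 19
28 = 1*19 + 9
19 = 2*9 + 1
9 = 9*1 + 0  (stop)
So 243/271 = [0; 1, 8, 1, 2, 9].

[0; 1, 8, 1, 2, 9]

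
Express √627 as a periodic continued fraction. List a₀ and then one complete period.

a₀ = ⌊√627⌋ = 25.
With m₀=0, d₀=1 and mₖ₊₁ = dₖaₖ − mₖ, dₖ₊₁ = (n − mₖ₊₁²)/dₖ, aₖ₊₁ = ⌊(a₀+mₖ₊₁)/dₖ₊₁⌋:
  k=1: m=25, d=2, a=25
  k=2: m=25, d=1, a=50
d=1 and a=2a₀=50 at k=2, so the next step gives (m, d) = (25, 2) again — its k=1 value — and the period has length 2.

[25; 25, 50]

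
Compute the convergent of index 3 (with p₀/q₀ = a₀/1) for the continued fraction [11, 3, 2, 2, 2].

192/17

Using pₖ = aₖpₖ₋₁ + pₖ₋₂, qₖ = aₖqₖ₋₁ + qₖ₋₂ (with p₋₁=1, p₋₂=0, q₋₁=0, q₋₂=1):
  k=0: a=11, p=11, q=1
  k=1: a=3, p=34, q=3
  k=2: a=2, p=79, q=7
  k=3: a=2, p=192, q=17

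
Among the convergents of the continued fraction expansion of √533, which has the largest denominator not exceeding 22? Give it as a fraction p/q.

√533 = [23; 11, 1, 1, 11, 46, …] (period length 5).
Convergents:
  p_0/q_0 = 23/1
  p_1/q_1 = 254/11
  p_2/q_2 = 277/12
  p_3/q_3 = 531/23
q_2 = 12 ≤ 22 < 23 = q_3, so the answer is 277/12.

277/12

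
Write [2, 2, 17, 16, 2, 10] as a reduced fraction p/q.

Using pₖ = aₖpₖ₋₁ + pₖ₋₂ and qₖ = aₖqₖ₋₁ + qₖ₋₂:
  k=0: a=2, p=2, q=1
  k=1: a=2, p=5, q=2
  k=2: a=17, p=87, q=35
  k=3: a=16, p=1397, q=562
  k=4: a=2, p=2881, q=1159
  k=5: a=10, p=30207, q=12152

30207/12152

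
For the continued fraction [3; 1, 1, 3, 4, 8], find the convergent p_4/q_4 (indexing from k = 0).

Using pₖ = aₖpₖ₋₁ + pₖ₋₂, qₖ = aₖqₖ₋₁ + qₖ₋₂ (with p₋₁=1, p₋₂=0, q₋₁=0, q₋₂=1):
  k=0: a=3, p=3, q=1
  k=1: a=1, p=4, q=1
  k=2: a=1, p=7, q=2
  k=3: a=3, p=25, q=7
  k=4: a=4, p=107, q=30

107/30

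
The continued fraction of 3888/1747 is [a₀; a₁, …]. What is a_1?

4

3888 = 2·1747 + 394   →  a_0 = 2
1747 = 4·394 + 171   →  a_1 = 4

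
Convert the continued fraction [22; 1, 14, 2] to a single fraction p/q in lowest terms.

Using pₖ = aₖpₖ₋₁ + pₖ₋₂ and qₖ = aₖqₖ₋₁ + qₖ₋₂:
  k=0: a=22, p=22, q=1
  k=1: a=1, p=23, q=1
  k=2: a=14, p=344, q=15
  k=3: a=2, p=711, q=31

711/31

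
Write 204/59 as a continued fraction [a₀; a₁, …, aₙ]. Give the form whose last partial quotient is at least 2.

204 = 3×59 + 27
59 = 2×27 + 5
27 = 5×5 + 2
5 = 2×2 + 1
2 = 2×1 + 0  (stop)
So 204/59 = [3; 2, 5, 2, 2].

[3; 2, 5, 2, 2]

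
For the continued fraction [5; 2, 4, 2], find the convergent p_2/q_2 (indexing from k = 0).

Using pₖ = aₖpₖ₋₁ + pₖ₋₂, qₖ = aₖqₖ₋₁ + qₖ₋₂ (with p₋₁=1, p₋₂=0, q₋₁=0, q₋₂=1):
  k=0: a=5, p=5, q=1
  k=1: a=2, p=11, q=2
  k=2: a=4, p=49, q=9

49/9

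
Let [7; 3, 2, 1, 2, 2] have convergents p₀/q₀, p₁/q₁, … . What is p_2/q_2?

Using pₖ = aₖpₖ₋₁ + pₖ₋₂, qₖ = aₖqₖ₋₁ + qₖ₋₂ (with p₋₁=1, p₋₂=0, q₋₁=0, q₋₂=1):
  k=0: a=7, p=7, q=1
  k=1: a=3, p=22, q=3
  k=2: a=2, p=51, q=7

51/7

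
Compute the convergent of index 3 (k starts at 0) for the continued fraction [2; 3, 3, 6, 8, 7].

145/63

Using pₖ = aₖpₖ₋₁ + pₖ₋₂, qₖ = aₖqₖ₋₁ + qₖ₋₂ (with p₋₁=1, p₋₂=0, q₋₁=0, q₋₂=1):
  k=0: a=2, p=2, q=1
  k=1: a=3, p=7, q=3
  k=2: a=3, p=23, q=10
  k=3: a=6, p=145, q=63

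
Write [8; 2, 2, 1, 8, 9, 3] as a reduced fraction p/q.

Fold from the inside: start with 3/1.
  9 + 1/3 = 28/3
  8 + 3/28 = 227/28
  1 + 28/227 = 255/227
  2 + 227/255 = 737/255
  2 + 255/737 = 1729/737
  8 + 737/1729 = 14569/1729

14569/1729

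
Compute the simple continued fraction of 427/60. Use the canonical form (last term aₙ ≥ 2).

427 = 7×60 + 7
60 = 8×7 + 4
7 = 1×4 + 3
4 = 1×3 + 1
3 = 3×1 + 0  (stop)
So 427/60 = [7; 8, 1, 1, 3].

[7; 8, 1, 1, 3]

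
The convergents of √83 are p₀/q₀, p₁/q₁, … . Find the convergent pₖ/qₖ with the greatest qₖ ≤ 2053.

√83 = [9; 9, 18, …] (period length 2).
Convergents:
  p_0/q_0 = 9/1
  p_1/q_1 = 82/9
  p_2/q_2 = 1485/163
  p_3/q_3 = 13447/1476
  p_4/q_4 = 243531/26731
q_3 = 1476 ≤ 2053 < 26731 = q_4, so the answer is 13447/1476.

13447/1476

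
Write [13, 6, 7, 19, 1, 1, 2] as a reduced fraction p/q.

55863/4244

Using pₖ = aₖpₖ₋₁ + pₖ₋₂ and qₖ = aₖqₖ₋₁ + qₖ₋₂:
  k=0: a=13, p=13, q=1
  k=1: a=6, p=79, q=6
  k=2: a=7, p=566, q=43
  k=3: a=19, p=10833, q=823
  k=4: a=1, p=11399, q=866
  k=5: a=1, p=22232, q=1689
  k=6: a=2, p=55863, q=4244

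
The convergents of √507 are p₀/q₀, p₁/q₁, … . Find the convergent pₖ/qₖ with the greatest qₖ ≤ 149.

√507 = [22; 1, 1, 14, 1, 1, 44, …] (period length 6).
Convergents:
  p_0/q_0 = 22/1
  p_1/q_1 = 23/1
  p_2/q_2 = 45/2
  p_3/q_3 = 653/29
  p_4/q_4 = 698/31
  p_5/q_5 = 1351/60
  p_6/q_6 = 60142/2671
q_5 = 60 ≤ 149 < 2671 = q_6, so the answer is 1351/60.

1351/60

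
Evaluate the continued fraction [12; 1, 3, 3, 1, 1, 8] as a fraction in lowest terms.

3281/257

Fold from the inside: start with 8/1.
  1 + 1/8 = 9/8
  1 + 8/9 = 17/9
  3 + 9/17 = 60/17
  3 + 17/60 = 197/60
  1 + 60/197 = 257/197
  12 + 197/257 = 3281/257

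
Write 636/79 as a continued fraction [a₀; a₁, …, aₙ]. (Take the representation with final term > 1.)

636 = 8*79 + 4
79 = 19*4 + 3
4 = 1*3 + 1
3 = 3*1 + 0  (stop)
So 636/79 = [8; 19, 1, 3].

[8; 19, 1, 3]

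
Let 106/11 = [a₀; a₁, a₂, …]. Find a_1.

1

106 = 9·11 + 7   →  a_0 = 9
11 = 1·7 + 4   →  a_1 = 1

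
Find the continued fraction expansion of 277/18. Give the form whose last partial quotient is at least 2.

277 = 15×18 + 7
18 = 2×7 + 4
7 = 1×4 + 3
4 = 1×3 + 1
3 = 3×1 + 0  (stop)
So 277/18 = [15; 2, 1, 1, 3].

[15; 2, 1, 1, 3]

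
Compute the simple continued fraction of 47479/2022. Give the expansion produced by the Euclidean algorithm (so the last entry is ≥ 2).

47479 = 23*2022 + 973
2022 = 2*973 + 76
973 = 12*76 + 61
76 = 1*61 + 15
61 = 4*15 + 1
15 = 15*1 + 0  (stop)
So 47479/2022 = [23; 2, 12, 1, 4, 15].

[23; 2, 12, 1, 4, 15]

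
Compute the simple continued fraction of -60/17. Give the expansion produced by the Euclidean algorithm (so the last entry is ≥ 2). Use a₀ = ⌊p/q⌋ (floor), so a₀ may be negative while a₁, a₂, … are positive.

[-4; 2, 8]

-60 = -4*17 + 8
17 = 2*8 + 1
8 = 8*1 + 0  (stop)
So -60/17 = [-4; 2, 8].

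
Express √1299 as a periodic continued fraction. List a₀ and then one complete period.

[36; 24, 72]

a₀ = ⌊√1299⌋ = 36.
With m₀=0, d₀=1 and mₖ₊₁ = dₖaₖ − mₖ, dₖ₊₁ = (n − mₖ₊₁²)/dₖ, aₖ₊₁ = ⌊(a₀+mₖ₊₁)/dₖ₊₁⌋:
  k=1: m=36, d=3, a=24
  k=2: m=36, d=1, a=72
d=1 and a=2a₀=72 at k=2, so the next step gives (m, d) = (36, 3) again — its k=1 value — and the period has length 2.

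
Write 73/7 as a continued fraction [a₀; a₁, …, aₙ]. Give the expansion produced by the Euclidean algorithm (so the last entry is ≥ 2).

[10; 2, 3]

73 = 10×7 + 3
7 = 2×3 + 1
3 = 3×1 + 0  (stop)
So 73/7 = [10; 2, 3].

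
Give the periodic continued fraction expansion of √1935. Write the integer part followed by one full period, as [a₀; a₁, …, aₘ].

a₀ = ⌊√1935⌋ = 43.

[43; 1, 86]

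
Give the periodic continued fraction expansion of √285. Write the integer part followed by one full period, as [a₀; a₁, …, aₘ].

a₀ = ⌊√285⌋ = 16.
With m₀=0, d₀=1 and mₖ₊₁ = dₖaₖ − mₖ, dₖ₊₁ = (n − mₖ₊₁²)/dₖ, aₖ₊₁ = ⌊(a₀+mₖ₊₁)/dₖ₊₁⌋:
  k=1: m=16, d=29, a=1
  k=2: m=13, d=4, a=7
  k=3: m=15, d=15, a=2
  k=4: m=15, d=4, a=7
  k=5: m=13, d=29, a=1
  k=6: m=16, d=1, a=32
d=1 and a=2a₀=32 at k=6, so the next step gives (m, d) = (16, 29) again — its k=1 value — and the period has length 6.

[16; 1, 7, 2, 7, 1, 32]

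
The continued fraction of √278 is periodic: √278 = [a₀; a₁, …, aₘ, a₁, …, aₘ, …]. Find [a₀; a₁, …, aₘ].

a₀ = ⌊√278⌋ = 16.
With m₀=0, d₀=1 and mₖ₊₁ = dₖaₖ − mₖ, dₖ₊₁ = (n − mₖ₊₁²)/dₖ, aₖ₊₁ = ⌊(a₀+mₖ₊₁)/dₖ₊₁⌋:
  k=1: m=16, d=22, a=1
  k=2: m=6, d=11, a=2
  k=3: m=16, d=2, a=16
  k=4: m=16, d=11, a=2
  k=5: m=6, d=22, a=1
  k=6: m=16, d=1, a=32
d=1 and a=2a₀=32 at k=6, so the next step gives (m, d) = (16, 22) again — its k=1 value — and the period has length 6.

[16; 1, 2, 16, 2, 1, 32]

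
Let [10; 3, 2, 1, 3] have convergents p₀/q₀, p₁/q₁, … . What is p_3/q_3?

Using pₖ = aₖpₖ₋₁ + pₖ₋₂, qₖ = aₖqₖ₋₁ + qₖ₋₂ (with p₋₁=1, p₋₂=0, q₋₁=0, q₋₂=1):
  k=0: a=10, p=10, q=1
  k=1: a=3, p=31, q=3
  k=2: a=2, p=72, q=7
  k=3: a=1, p=103, q=10

103/10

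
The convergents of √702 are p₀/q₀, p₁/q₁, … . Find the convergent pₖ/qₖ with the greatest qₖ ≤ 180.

2782/105

√702 = [26; 2, 52, …] (period length 2).
Convergents:
  p_0/q_0 = 26/1
  p_1/q_1 = 53/2
  p_2/q_2 = 2782/105
  p_3/q_3 = 5617/212
q_2 = 105 ≤ 180 < 212 = q_3, so the answer is 2782/105.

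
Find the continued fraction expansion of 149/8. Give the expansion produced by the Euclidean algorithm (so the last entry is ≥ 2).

149 = 18*8 + 5
8 = 1*5 + 3
5 = 1*3 + 2
3 = 1*2 + 1
2 = 2*1 + 0  (stop)
So 149/8 = [18; 1, 1, 1, 2].

[18; 1, 1, 1, 2]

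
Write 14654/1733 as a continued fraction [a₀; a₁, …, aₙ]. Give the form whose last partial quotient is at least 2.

[8; 2, 5, 6, 8, 3]

14654 = 8×1733 + 790
1733 = 2×790 + 153
790 = 5×153 + 25
153 = 6×25 + 3
25 = 8×3 + 1
3 = 3×1 + 0  (stop)
So 14654/1733 = [8; 2, 5, 6, 8, 3].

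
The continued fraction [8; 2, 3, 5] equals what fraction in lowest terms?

Using pₖ = aₖpₖ₋₁ + pₖ₋₂ and qₖ = aₖqₖ₋₁ + qₖ₋₂:
  k=0: a=8, p=8, q=1
  k=1: a=2, p=17, q=2
  k=2: a=3, p=59, q=7
  k=3: a=5, p=312, q=37

312/37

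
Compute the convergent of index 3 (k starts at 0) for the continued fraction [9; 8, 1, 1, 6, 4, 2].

155/17

Using pₖ = aₖpₖ₋₁ + pₖ₋₂, qₖ = aₖqₖ₋₁ + qₖ₋₂ (with p₋₁=1, p₋₂=0, q₋₁=0, q₋₂=1):
  k=0: a=9, p=9, q=1
  k=1: a=8, p=73, q=8
  k=2: a=1, p=82, q=9
  k=3: a=1, p=155, q=17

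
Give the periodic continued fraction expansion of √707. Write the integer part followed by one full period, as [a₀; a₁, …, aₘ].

[26; 1, 1, 2, 3, 2, 1, 1, 52]

a₀ = ⌊√707⌋ = 26.
With m₀=0, d₀=1 and mₖ₊₁ = dₖaₖ − mₖ, dₖ₊₁ = (n − mₖ₊₁²)/dₖ, aₖ₊₁ = ⌊(a₀+mₖ₊₁)/dₖ₊₁⌋:
  k=1: m=26, d=31, a=1
  k=2: m=5, d=22, a=1
  k=3: m=17, d=19, a=2
  k=4: m=21, d=14, a=3
  k=5: m=21, d=19, a=2
  k=6: m=17, d=22, a=1
  k=7: m=5, d=31, a=1
  k=8: m=26, d=1, a=52
d=1 and a=2a₀=52 at k=8, so the next step gives (m, d) = (26, 31) again — its k=1 value — and the period has length 8.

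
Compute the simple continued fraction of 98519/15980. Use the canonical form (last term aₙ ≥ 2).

98519 = 6×15980 + 2639
15980 = 6×2639 + 146
2639 = 18×146 + 11
146 = 13×11 + 3
11 = 3×3 + 2
3 = 1×2 + 1
2 = 2×1 + 0  (stop)
So 98519/15980 = [6; 6, 18, 13, 3, 1, 2].

[6; 6, 18, 13, 3, 1, 2]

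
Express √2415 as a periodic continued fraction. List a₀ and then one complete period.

a₀ = ⌊√2415⌋ = 49.
With m₀=0, d₀=1 and mₖ₊₁ = dₖaₖ − mₖ, dₖ₊₁ = (n − mₖ₊₁²)/dₖ, aₖ₊₁ = ⌊(a₀+mₖ₊₁)/dₖ₊₁⌋:
  k=1: m=49, d=14, a=7
  k=2: m=49, d=1, a=98
d=1 and a=2a₀=98 at k=2, so the next step gives (m, d) = (49, 14) again — its k=1 value — and the period has length 2.

[49; 7, 98]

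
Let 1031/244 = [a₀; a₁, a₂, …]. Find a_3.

3

1031 = 4·244 + 55   →  a_0 = 4
244 = 4·55 + 24   →  a_1 = 4
55 = 2·24 + 7   →  a_2 = 2
24 = 3·7 + 3   →  a_3 = 3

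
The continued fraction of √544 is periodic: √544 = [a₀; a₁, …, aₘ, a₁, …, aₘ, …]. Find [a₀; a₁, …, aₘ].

[23; 3, 11, 3, 46]

a₀ = ⌊√544⌋ = 23.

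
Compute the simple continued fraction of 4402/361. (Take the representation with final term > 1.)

4402 = 12·361 + 70
361 = 5·70 + 11
70 = 6·11 + 4
11 = 2·4 + 3
4 = 1·3 + 1
3 = 3·1 + 0  (stop)
So 4402/361 = [12; 5, 6, 2, 1, 3].

[12; 5, 6, 2, 1, 3]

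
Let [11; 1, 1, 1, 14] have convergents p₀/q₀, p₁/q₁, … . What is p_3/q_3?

Using pₖ = aₖpₖ₋₁ + pₖ₋₂, qₖ = aₖqₖ₋₁ + qₖ₋₂ (with p₋₁=1, p₋₂=0, q₋₁=0, q₋₂=1):
  k=0: a=11, p=11, q=1
  k=1: a=1, p=12, q=1
  k=2: a=1, p=23, q=2
  k=3: a=1, p=35, q=3

35/3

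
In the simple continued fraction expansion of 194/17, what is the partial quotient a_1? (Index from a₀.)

194 = 11·17 + 7   →  a_0 = 11
17 = 2·7 + 3   →  a_1 = 2

2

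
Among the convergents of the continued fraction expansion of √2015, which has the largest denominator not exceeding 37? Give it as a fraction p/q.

√2015 = [44; 1, 7, 1, 88, …] (period length 4).
Convergents:
  p_0/q_0 = 44/1
  p_1/q_1 = 45/1
  p_2/q_2 = 359/8
  p_3/q_3 = 404/9
  p_4/q_4 = 35911/800
q_3 = 9 ≤ 37 < 800 = q_4, so the answer is 404/9.

404/9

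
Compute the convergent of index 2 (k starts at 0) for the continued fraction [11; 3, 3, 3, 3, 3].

113/10

Using pₖ = aₖpₖ₋₁ + pₖ₋₂, qₖ = aₖqₖ₋₁ + qₖ₋₂ (with p₋₁=1, p₋₂=0, q₋₁=0, q₋₂=1):
  k=0: a=11, p=11, q=1
  k=1: a=3, p=34, q=3
  k=2: a=3, p=113, q=10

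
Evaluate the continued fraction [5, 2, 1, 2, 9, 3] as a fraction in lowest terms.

1252/233

Using pₖ = aₖpₖ₋₁ + pₖ₋₂ and qₖ = aₖqₖ₋₁ + qₖ₋₂:
  k=0: a=5, p=5, q=1
  k=1: a=2, p=11, q=2
  k=2: a=1, p=16, q=3
  k=3: a=2, p=43, q=8
  k=4: a=9, p=403, q=75
  k=5: a=3, p=1252, q=233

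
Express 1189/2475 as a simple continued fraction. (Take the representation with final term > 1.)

[0; 2, 12, 3, 1, 7, 3]

1189 = 0×2475 + 1189
2475 = 2×1189 + 97
1189 = 12×97 + 25
97 = 3×25 + 22
25 = 1×22 + 3
22 = 7×3 + 1
3 = 3×1 + 0  (stop)
So 1189/2475 = [0; 2, 12, 3, 1, 7, 3].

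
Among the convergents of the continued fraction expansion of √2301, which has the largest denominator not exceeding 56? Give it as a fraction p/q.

√2301 = [47; 1, 30, 1, 94, …] (period length 4).
Convergents:
  p_0/q_0 = 47/1
  p_1/q_1 = 48/1
  p_2/q_2 = 1487/31
  p_3/q_3 = 1535/32
  p_4/q_4 = 145777/3039
q_3 = 32 ≤ 56 < 3039 = q_4, so the answer is 1535/32.

1535/32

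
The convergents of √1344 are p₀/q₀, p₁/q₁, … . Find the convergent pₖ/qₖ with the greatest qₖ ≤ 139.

3996/109

√1344 = [36; 1, 1, 1, 17, 1, 1, 1, 72, …] (period length 8).
Convergents:
  p_0/q_0 = 36/1
  p_1/q_1 = 37/1
  p_2/q_2 = 73/2
  p_3/q_3 = 110/3
  p_4/q_4 = 1943/53
  p_5/q_5 = 2053/56
  p_6/q_6 = 3996/109
  p_7/q_7 = 6049/165
q_6 = 109 ≤ 139 < 165 = q_7, so the answer is 3996/109.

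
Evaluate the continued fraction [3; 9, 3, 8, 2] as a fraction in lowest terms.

Using pₖ = aₖpₖ₋₁ + pₖ₋₂ and qₖ = aₖqₖ₋₁ + qₖ₋₂:
  k=0: a=3, p=3, q=1
  k=1: a=9, p=28, q=9
  k=2: a=3, p=87, q=28
  k=3: a=8, p=724, q=233
  k=4: a=2, p=1535, q=494

1535/494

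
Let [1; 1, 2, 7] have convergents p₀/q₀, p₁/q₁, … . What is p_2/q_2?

Using pₖ = aₖpₖ₋₁ + pₖ₋₂, qₖ = aₖqₖ₋₁ + qₖ₋₂ (with p₋₁=1, p₋₂=0, q₋₁=0, q₋₂=1):
  k=0: a=1, p=1, q=1
  k=1: a=1, p=2, q=1
  k=2: a=2, p=5, q=3

5/3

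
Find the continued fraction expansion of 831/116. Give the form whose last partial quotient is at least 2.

[7; 6, 9, 2]

831 = 7·116 + 19
116 = 6·19 + 2
19 = 9·2 + 1
2 = 2·1 + 0  (stop)
So 831/116 = [7; 6, 9, 2].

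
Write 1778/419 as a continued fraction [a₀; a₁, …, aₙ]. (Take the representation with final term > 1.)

1778 = 4×419 + 102
419 = 4×102 + 11
102 = 9×11 + 3
11 = 3×3 + 2
3 = 1×2 + 1
2 = 2×1 + 0  (stop)
So 1778/419 = [4; 4, 9, 3, 1, 2].

[4; 4, 9, 3, 1, 2]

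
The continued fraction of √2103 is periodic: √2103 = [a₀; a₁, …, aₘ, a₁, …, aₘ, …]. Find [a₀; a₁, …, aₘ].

[45; 1, 6, 15, 6, 1, 90]

a₀ = ⌊√2103⌋ = 45.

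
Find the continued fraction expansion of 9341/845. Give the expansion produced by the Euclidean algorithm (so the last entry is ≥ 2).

9341 = 11·845 + 46
845 = 18·46 + 17
46 = 2·17 + 12
17 = 1·12 + 5
12 = 2·5 + 2
5 = 2·2 + 1
2 = 2·1 + 0  (stop)
So 9341/845 = [11; 18, 2, 1, 2, 2, 2].

[11; 18, 2, 1, 2, 2, 2]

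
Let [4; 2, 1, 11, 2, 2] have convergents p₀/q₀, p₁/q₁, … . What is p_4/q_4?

317/73

Using pₖ = aₖpₖ₋₁ + pₖ₋₂, qₖ = aₖqₖ₋₁ + qₖ₋₂ (with p₋₁=1, p₋₂=0, q₋₁=0, q₋₂=1):
  k=0: a=4, p=4, q=1
  k=1: a=2, p=9, q=2
  k=2: a=1, p=13, q=3
  k=3: a=11, p=152, q=35
  k=4: a=2, p=317, q=73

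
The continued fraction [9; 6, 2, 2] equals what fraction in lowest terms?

Using pₖ = aₖpₖ₋₁ + pₖ₋₂ and qₖ = aₖqₖ₋₁ + qₖ₋₂:
  k=0: a=9, p=9, q=1
  k=1: a=6, p=55, q=6
  k=2: a=2, p=119, q=13
  k=3: a=2, p=293, q=32

293/32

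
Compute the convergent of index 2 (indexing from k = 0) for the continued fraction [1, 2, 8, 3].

Using pₖ = aₖpₖ₋₁ + pₖ₋₂, qₖ = aₖqₖ₋₁ + qₖ₋₂ (with p₋₁=1, p₋₂=0, q₋₁=0, q₋₂=1):
  k=0: a=1, p=1, q=1
  k=1: a=2, p=3, q=2
  k=2: a=8, p=25, q=17

25/17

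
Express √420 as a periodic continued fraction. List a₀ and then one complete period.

[20; 2, 40]

a₀ = ⌊√420⌋ = 20.
With m₀=0, d₀=1 and mₖ₊₁ = dₖaₖ − mₖ, dₖ₊₁ = (n − mₖ₊₁²)/dₖ, aₖ₊₁ = ⌊(a₀+mₖ₊₁)/dₖ₊₁⌋:
  k=1: m=20, d=20, a=2
  k=2: m=20, d=1, a=40
d=1 and a=2a₀=40 at k=2, so the next step gives (m, d) = (20, 20) again — its k=1 value — and the period has length 2.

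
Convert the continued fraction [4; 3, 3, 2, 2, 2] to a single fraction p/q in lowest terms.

581/135

Using pₖ = aₖpₖ₋₁ + pₖ₋₂ and qₖ = aₖqₖ₋₁ + qₖ₋₂:
  k=0: a=4, p=4, q=1
  k=1: a=3, p=13, q=3
  k=2: a=3, p=43, q=10
  k=3: a=2, p=99, q=23
  k=4: a=2, p=241, q=56
  k=5: a=2, p=581, q=135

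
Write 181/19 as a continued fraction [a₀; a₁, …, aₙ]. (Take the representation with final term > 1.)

181 = 9×19 + 10
19 = 1×10 + 9
10 = 1×9 + 1
9 = 9×1 + 0  (stop)
So 181/19 = [9; 1, 1, 9].

[9; 1, 1, 9]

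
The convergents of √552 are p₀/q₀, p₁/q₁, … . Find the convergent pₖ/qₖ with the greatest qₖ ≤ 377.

4417/188

√552 = [23; 2, 46, …] (period length 2).
Convergents:
  p_0/q_0 = 23/1
  p_1/q_1 = 47/2
  p_2/q_2 = 2185/93
  p_3/q_3 = 4417/188
  p_4/q_4 = 205367/8741
q_3 = 188 ≤ 377 < 8741 = q_4, so the answer is 4417/188.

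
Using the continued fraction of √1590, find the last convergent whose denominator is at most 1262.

√1590 = [39; 1, 6, 1, 78, …] (period length 4).
Convergents:
  p_0/q_0 = 39/1
  p_1/q_1 = 40/1
  p_2/q_2 = 279/7
  p_3/q_3 = 319/8
  p_4/q_4 = 25161/631
  p_5/q_5 = 25480/639
  p_6/q_6 = 178041/4465
q_5 = 639 ≤ 1262 < 4465 = q_6, so the answer is 25480/639.

25480/639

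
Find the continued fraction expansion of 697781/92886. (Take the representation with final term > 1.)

[7; 1, 1, 19, 1, 16, 12, 11]

697781 = 7·92886 + 47579
92886 = 1·47579 + 45307
47579 = 1·45307 + 2272
45307 = 19·2272 + 2139
2272 = 1·2139 + 133
2139 = 16·133 + 11
133 = 12·11 + 1
11 = 11·1 + 0  (stop)
So 697781/92886 = [7; 1, 1, 19, 1, 16, 12, 11].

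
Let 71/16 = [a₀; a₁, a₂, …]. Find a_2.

3

71 = 4·16 + 7   →  a_0 = 4
16 = 2·7 + 2   →  a_1 = 2
7 = 3·2 + 1   →  a_2 = 3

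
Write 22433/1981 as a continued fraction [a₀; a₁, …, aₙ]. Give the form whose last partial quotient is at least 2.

[11; 3, 11, 1, 2, 18]

22433 = 11×1981 + 642
1981 = 3×642 + 55
642 = 11×55 + 37
55 = 1×37 + 18
37 = 2×18 + 1
18 = 18×1 + 0  (stop)
So 22433/1981 = [11; 3, 11, 1, 2, 18].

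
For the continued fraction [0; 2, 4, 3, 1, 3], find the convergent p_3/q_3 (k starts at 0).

13/29

Using pₖ = aₖpₖ₋₁ + pₖ₋₂, qₖ = aₖqₖ₋₁ + qₖ₋₂ (with p₋₁=1, p₋₂=0, q₋₁=0, q₋₂=1):
  k=0: a=0, p=0, q=1
  k=1: a=2, p=1, q=2
  k=2: a=4, p=4, q=9
  k=3: a=3, p=13, q=29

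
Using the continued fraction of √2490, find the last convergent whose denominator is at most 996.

49351/989

√2490 = [49; 1, 8, 1, 98, …] (period length 4).
Convergents:
  p_0/q_0 = 49/1
  p_1/q_1 = 50/1
  p_2/q_2 = 449/9
  p_3/q_3 = 499/10
  p_4/q_4 = 49351/989
  p_5/q_5 = 49850/999
q_4 = 989 ≤ 996 < 999 = q_5, so the answer is 49351/989.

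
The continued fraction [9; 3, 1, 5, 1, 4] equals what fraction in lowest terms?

Fold from the inside: start with 4/1.
  1 + 1/4 = 5/4
  5 + 4/5 = 29/5
  1 + 5/29 = 34/29
  3 + 29/34 = 131/34
  9 + 34/131 = 1213/131

1213/131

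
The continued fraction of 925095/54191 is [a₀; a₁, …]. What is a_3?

15

925095 = 17·54191 + 3848   →  a_0 = 17
54191 = 14·3848 + 319   →  a_1 = 14
3848 = 12·319 + 20   →  a_2 = 12
319 = 15·20 + 19   →  a_3 = 15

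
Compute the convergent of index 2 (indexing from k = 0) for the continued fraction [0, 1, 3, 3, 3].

Using pₖ = aₖpₖ₋₁ + pₖ₋₂, qₖ = aₖqₖ₋₁ + qₖ₋₂ (with p₋₁=1, p₋₂=0, q₋₁=0, q₋₂=1):
  k=0: a=0, p=0, q=1
  k=1: a=1, p=1, q=1
  k=2: a=3, p=3, q=4

3/4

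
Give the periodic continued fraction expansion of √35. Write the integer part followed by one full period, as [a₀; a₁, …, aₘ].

[5; 1, 10]

a₀ = ⌊√35⌋ = 5.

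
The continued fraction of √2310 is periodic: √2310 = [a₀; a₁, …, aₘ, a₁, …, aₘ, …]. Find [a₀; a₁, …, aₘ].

[48; 16, 96]

a₀ = ⌊√2310⌋ = 48.
With m₀=0, d₀=1 and mₖ₊₁ = dₖaₖ − mₖ, dₖ₊₁ = (n − mₖ₊₁²)/dₖ, aₖ₊₁ = ⌊(a₀+mₖ₊₁)/dₖ₊₁⌋:
  k=1: m=48, d=6, a=16
  k=2: m=48, d=1, a=96
d=1 and a=2a₀=96 at k=2, so the next step gives (m, d) = (48, 6) again — its k=1 value — and the period has length 2.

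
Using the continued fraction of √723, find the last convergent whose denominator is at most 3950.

104086/3871

√723 = [26; 1, 7, 1, 52, …] (period length 4).
Convergents:
  p_0/q_0 = 26/1
  p_1/q_1 = 27/1
  p_2/q_2 = 215/8
  p_3/q_3 = 242/9
  p_4/q_4 = 12799/476
  p_5/q_5 = 13041/485
  p_6/q_6 = 104086/3871
  p_7/q_7 = 117127/4356
q_6 = 3871 ≤ 3950 < 4356 = q_7, so the answer is 104086/3871.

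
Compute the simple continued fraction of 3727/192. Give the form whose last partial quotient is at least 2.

3727 = 19*192 + 79
192 = 2*79 + 34
79 = 2*34 + 11
34 = 3*11 + 1
11 = 11*1 + 0  (stop)
So 3727/192 = [19; 2, 2, 3, 11].

[19; 2, 2, 3, 11]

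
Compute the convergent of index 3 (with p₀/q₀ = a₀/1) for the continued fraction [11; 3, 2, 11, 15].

903/80

Using pₖ = aₖpₖ₋₁ + pₖ₋₂, qₖ = aₖqₖ₋₁ + qₖ₋₂ (with p₋₁=1, p₋₂=0, q₋₁=0, q₋₂=1):
  k=0: a=11, p=11, q=1
  k=1: a=3, p=34, q=3
  k=2: a=2, p=79, q=7
  k=3: a=11, p=903, q=80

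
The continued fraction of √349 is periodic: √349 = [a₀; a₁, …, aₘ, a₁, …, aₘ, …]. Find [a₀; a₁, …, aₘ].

a₀ = ⌊√349⌋ = 18.
With m₀=0, d₀=1 and mₖ₊₁ = dₖaₖ − mₖ, dₖ₊₁ = (n − mₖ₊₁²)/dₖ, aₖ₊₁ = ⌊(a₀+mₖ₊₁)/dₖ₊₁⌋:
  k=1: m=18, d=25, a=1
  k=2: m=7, d=12, a=2
  k=3: m=17, d=5, a=7
  k=4: m=18, d=5, a=7
  k=5: m=17, d=12, a=2
  k=6: m=7, d=25, a=1
  k=7: m=18, d=1, a=36
d=1 and a=2a₀=36 at k=7, so the next step gives (m, d) = (18, 25) again — its k=1 value — and the period has length 7.

[18; 1, 2, 7, 7, 2, 1, 36]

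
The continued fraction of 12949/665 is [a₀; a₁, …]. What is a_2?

8

12949 = 19·665 + 314   →  a_0 = 19
665 = 2·314 + 37   →  a_1 = 2
314 = 8·37 + 18   →  a_2 = 8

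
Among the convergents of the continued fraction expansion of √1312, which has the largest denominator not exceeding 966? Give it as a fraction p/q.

√1312 = [36; 4, 1, 1, 17, 1, 1, 4, 72, …] (period length 8).
Convergents:
  p_0/q_0 = 36/1
  p_1/q_1 = 145/4
  p_2/q_2 = 181/5
  p_3/q_3 = 326/9
  p_4/q_4 = 5723/158
  p_5/q_5 = 6049/167
  p_6/q_6 = 11772/325
  p_7/q_7 = 53137/1467
q_6 = 325 ≤ 966 < 1467 = q_7, so the answer is 11772/325.

11772/325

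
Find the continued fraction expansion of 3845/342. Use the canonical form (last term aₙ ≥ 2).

[11; 4, 8, 3, 3]

3845 = 11×342 + 83
342 = 4×83 + 10
83 = 8×10 + 3
10 = 3×3 + 1
3 = 3×1 + 0  (stop)
So 3845/342 = [11; 4, 8, 3, 3].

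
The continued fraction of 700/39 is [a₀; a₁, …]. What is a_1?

1

700 = 17·39 + 37   →  a_0 = 17
39 = 1·37 + 2   →  a_1 = 1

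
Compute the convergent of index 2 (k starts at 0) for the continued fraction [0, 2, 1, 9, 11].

Using pₖ = aₖpₖ₋₁ + pₖ₋₂, qₖ = aₖqₖ₋₁ + qₖ₋₂ (with p₋₁=1, p₋₂=0, q₋₁=0, q₋₂=1):
  k=0: a=0, p=0, q=1
  k=1: a=2, p=1, q=2
  k=2: a=1, p=1, q=3

1/3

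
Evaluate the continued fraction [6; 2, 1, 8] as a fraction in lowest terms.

165/26

Using pₖ = aₖpₖ₋₁ + pₖ₋₂ and qₖ = aₖqₖ₋₁ + qₖ₋₂:
  k=0: a=6, p=6, q=1
  k=1: a=2, p=13, q=2
  k=2: a=1, p=19, q=3
  k=3: a=8, p=165, q=26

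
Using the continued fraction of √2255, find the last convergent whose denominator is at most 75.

√2255 = [47; 2, 18, 2, 94, …] (period length 4).
Convergents:
  p_0/q_0 = 47/1
  p_1/q_1 = 95/2
  p_2/q_2 = 1757/37
  p_3/q_3 = 3609/76
q_2 = 37 ≤ 75 < 76 = q_3, so the answer is 1757/37.

1757/37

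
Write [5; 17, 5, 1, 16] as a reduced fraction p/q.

Fold from the inside: start with 16/1.
  1 + 1/16 = 17/16
  5 + 16/17 = 101/17
  17 + 17/101 = 1734/101
  5 + 101/1734 = 8771/1734

8771/1734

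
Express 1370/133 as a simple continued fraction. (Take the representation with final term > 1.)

[10; 3, 3, 13]

1370 = 10*133 + 40
133 = 3*40 + 13
40 = 3*13 + 1
13 = 13*1 + 0  (stop)
So 1370/133 = [10; 3, 3, 13].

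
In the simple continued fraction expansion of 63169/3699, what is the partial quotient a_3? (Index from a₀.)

63169 = 17·3699 + 286   →  a_0 = 17
3699 = 12·286 + 267   →  a_1 = 12
286 = 1·267 + 19   →  a_2 = 1
267 = 14·19 + 1   →  a_3 = 14

14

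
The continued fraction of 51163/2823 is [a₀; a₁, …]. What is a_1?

51163 = 18·2823 + 349   →  a_0 = 18
2823 = 8·349 + 31   →  a_1 = 8

8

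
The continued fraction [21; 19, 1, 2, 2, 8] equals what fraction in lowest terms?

24482/1163

Using pₖ = aₖpₖ₋₁ + pₖ₋₂ and qₖ = aₖqₖ₋₁ + qₖ₋₂:
  k=0: a=21, p=21, q=1
  k=1: a=19, p=400, q=19
  k=2: a=1, p=421, q=20
  k=3: a=2, p=1242, q=59
  k=4: a=2, p=2905, q=138
  k=5: a=8, p=24482, q=1163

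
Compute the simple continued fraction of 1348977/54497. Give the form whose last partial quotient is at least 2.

1348977 = 24·54497 + 41049
54497 = 1·41049 + 13448
41049 = 3·13448 + 705
13448 = 19·705 + 53
705 = 13·53 + 16
53 = 3·16 + 5
16 = 3·5 + 1
5 = 5·1 + 0  (stop)
So 1348977/54497 = [24; 1, 3, 19, 13, 3, 3, 5].

[24; 1, 3, 19, 13, 3, 3, 5]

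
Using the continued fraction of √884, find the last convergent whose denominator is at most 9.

119/4

√884 = [29; 1, 2, 1, 2, 1, 2, 1, 58, …] (period length 8).
Convergents:
  p_0/q_0 = 29/1
  p_1/q_1 = 30/1
  p_2/q_2 = 89/3
  p_3/q_3 = 119/4
  p_4/q_4 = 327/11
q_3 = 4 ≤ 9 < 11 = q_4, so the answer is 119/4.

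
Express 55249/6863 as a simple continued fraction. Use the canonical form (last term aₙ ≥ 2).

55249 = 8×6863 + 345
6863 = 19×345 + 308
345 = 1×308 + 37
308 = 8×37 + 12
37 = 3×12 + 1
12 = 12×1 + 0  (stop)
So 55249/6863 = [8; 19, 1, 8, 3, 12].

[8; 19, 1, 8, 3, 12]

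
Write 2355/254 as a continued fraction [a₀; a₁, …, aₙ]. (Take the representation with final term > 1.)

2355 = 9*254 + 69
254 = 3*69 + 47
69 = 1*47 + 22
47 = 2*22 + 3
22 = 7*3 + 1
3 = 3*1 + 0  (stop)
So 2355/254 = [9; 3, 1, 2, 7, 3].

[9; 3, 1, 2, 7, 3]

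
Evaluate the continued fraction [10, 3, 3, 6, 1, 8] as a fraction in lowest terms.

6665/647

Using pₖ = aₖpₖ₋₁ + pₖ₋₂ and qₖ = aₖqₖ₋₁ + qₖ₋₂:
  k=0: a=10, p=10, q=1
  k=1: a=3, p=31, q=3
  k=2: a=3, p=103, q=10
  k=3: a=6, p=649, q=63
  k=4: a=1, p=752, q=73
  k=5: a=8, p=6665, q=647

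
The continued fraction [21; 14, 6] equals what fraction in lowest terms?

Fold from the inside: start with 6/1.
  14 + 1/6 = 85/6
  21 + 6/85 = 1791/85

1791/85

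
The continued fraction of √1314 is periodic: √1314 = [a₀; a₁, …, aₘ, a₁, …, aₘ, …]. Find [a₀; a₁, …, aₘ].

a₀ = ⌊√1314⌋ = 36.
With m₀=0, d₀=1 and mₖ₊₁ = dₖaₖ − mₖ, dₖ₊₁ = (n − mₖ₊₁²)/dₖ, aₖ₊₁ = ⌊(a₀+mₖ₊₁)/dₖ₊₁⌋:
  k=1: m=36, d=18, a=4
  k=2: m=36, d=1, a=72
d=1 and a=2a₀=72 at k=2, so the next step gives (m, d) = (36, 18) again — its k=1 value — and the period has length 2.

[36; 4, 72]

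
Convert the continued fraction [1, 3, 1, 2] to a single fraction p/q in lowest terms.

Using pₖ = aₖpₖ₋₁ + pₖ₋₂ and qₖ = aₖqₖ₋₁ + qₖ₋₂:
  k=0: a=1, p=1, q=1
  k=1: a=3, p=4, q=3
  k=2: a=1, p=5, q=4
  k=3: a=2, p=14, q=11

14/11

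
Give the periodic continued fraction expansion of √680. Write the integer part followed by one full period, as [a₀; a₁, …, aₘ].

[26; 13, 52]

a₀ = ⌊√680⌋ = 26.
With m₀=0, d₀=1 and mₖ₊₁ = dₖaₖ − mₖ, dₖ₊₁ = (n − mₖ₊₁²)/dₖ, aₖ₊₁ = ⌊(a₀+mₖ₊₁)/dₖ₊₁⌋:
  k=1: m=26, d=4, a=13
  k=2: m=26, d=1, a=52
d=1 and a=2a₀=52 at k=2, so the next step gives (m, d) = (26, 4) again — its k=1 value — and the period has length 2.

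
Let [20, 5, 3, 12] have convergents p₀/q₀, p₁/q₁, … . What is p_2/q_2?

Using pₖ = aₖpₖ₋₁ + pₖ₋₂, qₖ = aₖqₖ₋₁ + qₖ₋₂ (with p₋₁=1, p₋₂=0, q₋₁=0, q₋₂=1):
  k=0: a=20, p=20, q=1
  k=1: a=5, p=101, q=5
  k=2: a=3, p=323, q=16

323/16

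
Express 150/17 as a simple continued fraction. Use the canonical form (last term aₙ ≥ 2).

[8; 1, 4, 1, 2]

150 = 8×17 + 14
17 = 1×14 + 3
14 = 4×3 + 2
3 = 1×2 + 1
2 = 2×1 + 0  (stop)
So 150/17 = [8; 1, 4, 1, 2].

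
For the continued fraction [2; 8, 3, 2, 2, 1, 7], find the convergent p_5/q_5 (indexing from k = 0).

Using pₖ = aₖpₖ₋₁ + pₖ₋₂, qₖ = aₖqₖ₋₁ + qₖ₋₂ (with p₋₁=1, p₋₂=0, q₋₁=0, q₋₂=1):
  k=0: a=2, p=2, q=1
  k=1: a=8, p=17, q=8
  k=2: a=3, p=53, q=25
  k=3: a=2, p=123, q=58
  k=4: a=2, p=299, q=141
  k=5: a=1, p=422, q=199

422/199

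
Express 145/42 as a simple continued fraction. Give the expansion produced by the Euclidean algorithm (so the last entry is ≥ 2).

[3; 2, 4, 1, 3]

145 = 3×42 + 19
42 = 2×19 + 4
19 = 4×4 + 3
4 = 1×3 + 1
3 = 3×1 + 0  (stop)
So 145/42 = [3; 2, 4, 1, 3].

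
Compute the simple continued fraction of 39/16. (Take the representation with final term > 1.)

39 = 2·16 + 7
16 = 2·7 + 2
7 = 3·2 + 1
2 = 2·1 + 0  (stop)
So 39/16 = [2; 2, 3, 2].

[2; 2, 3, 2]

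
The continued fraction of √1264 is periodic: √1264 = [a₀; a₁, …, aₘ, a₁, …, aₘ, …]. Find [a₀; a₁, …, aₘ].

[35; 1, 1, 4, 4, 4, 1, 1, 70]

a₀ = ⌊√1264⌋ = 35.
With m₀=0, d₀=1 and mₖ₊₁ = dₖaₖ − mₖ, dₖ₊₁ = (n − mₖ₊₁²)/dₖ, aₖ₊₁ = ⌊(a₀+mₖ₊₁)/dₖ₊₁⌋:
  k=1: m=35, d=39, a=1
  k=2: m=4, d=32, a=1
  k=3: m=28, d=15, a=4
  k=4: m=32, d=16, a=4
  k=5: m=32, d=15, a=4
  k=6: m=28, d=32, a=1
  k=7: m=4, d=39, a=1
  k=8: m=35, d=1, a=70
d=1 and a=2a₀=70 at k=8, so the next step gives (m, d) = (35, 39) again — its k=1 value — and the period has length 8.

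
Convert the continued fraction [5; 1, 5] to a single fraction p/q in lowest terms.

35/6

Using pₖ = aₖpₖ₋₁ + pₖ₋₂ and qₖ = aₖqₖ₋₁ + qₖ₋₂:
  k=0: a=5, p=5, q=1
  k=1: a=1, p=6, q=1
  k=2: a=5, p=35, q=6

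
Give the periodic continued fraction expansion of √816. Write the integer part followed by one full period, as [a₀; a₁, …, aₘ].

a₀ = ⌊√816⌋ = 28.
With m₀=0, d₀=1 and mₖ₊₁ = dₖaₖ − mₖ, dₖ₊₁ = (n − mₖ₊₁²)/dₖ, aₖ₊₁ = ⌊(a₀+mₖ₊₁)/dₖ₊₁⌋:
  k=1: m=28, d=32, a=1
  k=2: m=4, d=25, a=1
  k=3: m=21, d=15, a=3
  k=4: m=24, d=16, a=3
  k=5: m=24, d=15, a=3
  k=6: m=21, d=25, a=1
  k=7: m=4, d=32, a=1
  k=8: m=28, d=1, a=56
d=1 and a=2a₀=56 at k=8, so the next step gives (m, d) = (28, 32) again — its k=1 value — and the period has length 8.

[28; 1, 1, 3, 3, 3, 1, 1, 56]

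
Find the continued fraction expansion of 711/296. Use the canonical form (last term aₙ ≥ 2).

[2; 2, 2, 19, 3]

711 = 2·296 + 119
296 = 2·119 + 58
119 = 2·58 + 3
58 = 19·3 + 1
3 = 3·1 + 0  (stop)
So 711/296 = [2; 2, 2, 19, 3].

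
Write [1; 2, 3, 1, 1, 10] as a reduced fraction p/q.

Fold from the inside: start with 10/1.
  1 + 1/10 = 11/10
  1 + 10/11 = 21/11
  3 + 11/21 = 74/21
  2 + 21/74 = 169/74
  1 + 74/169 = 243/169

243/169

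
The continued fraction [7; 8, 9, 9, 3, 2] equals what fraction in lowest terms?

34199/4801

Using pₖ = aₖpₖ₋₁ + pₖ₋₂ and qₖ = aₖqₖ₋₁ + qₖ₋₂:
  k=0: a=7, p=7, q=1
  k=1: a=8, p=57, q=8
  k=2: a=9, p=520, q=73
  k=3: a=9, p=4737, q=665
  k=4: a=3, p=14731, q=2068
  k=5: a=2, p=34199, q=4801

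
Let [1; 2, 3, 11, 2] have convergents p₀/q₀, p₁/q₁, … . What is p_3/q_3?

Using pₖ = aₖpₖ₋₁ + pₖ₋₂, qₖ = aₖqₖ₋₁ + qₖ₋₂ (with p₋₁=1, p₋₂=0, q₋₁=0, q₋₂=1):
  k=0: a=1, p=1, q=1
  k=1: a=2, p=3, q=2
  k=2: a=3, p=10, q=7
  k=3: a=11, p=113, q=79

113/79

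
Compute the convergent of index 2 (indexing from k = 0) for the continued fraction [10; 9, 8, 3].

Using pₖ = aₖpₖ₋₁ + pₖ₋₂, qₖ = aₖqₖ₋₁ + qₖ₋₂ (with p₋₁=1, p₋₂=0, q₋₁=0, q₋₂=1):
  k=0: a=10, p=10, q=1
  k=1: a=9, p=91, q=9
  k=2: a=8, p=738, q=73

738/73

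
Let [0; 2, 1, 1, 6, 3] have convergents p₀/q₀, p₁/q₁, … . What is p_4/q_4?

Using pₖ = aₖpₖ₋₁ + pₖ₋₂, qₖ = aₖqₖ₋₁ + qₖ₋₂ (with p₋₁=1, p₋₂=0, q₋₁=0, q₋₂=1):
  k=0: a=0, p=0, q=1
  k=1: a=2, p=1, q=2
  k=2: a=1, p=1, q=3
  k=3: a=1, p=2, q=5
  k=4: a=6, p=13, q=33

13/33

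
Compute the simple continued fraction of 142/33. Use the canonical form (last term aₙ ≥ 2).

[4; 3, 3, 3]

142 = 4·33 + 10
33 = 3·10 + 3
10 = 3·3 + 1
3 = 3·1 + 0  (stop)
So 142/33 = [4; 3, 3, 3].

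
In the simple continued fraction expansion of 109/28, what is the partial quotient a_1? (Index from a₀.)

1

109 = 3·28 + 25   →  a_0 = 3
28 = 1·25 + 3   →  a_1 = 1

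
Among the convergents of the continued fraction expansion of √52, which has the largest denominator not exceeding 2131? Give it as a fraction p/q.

√52 = [7; 4, 1, 2, 1, 4, 14, …] (period length 6).
Convergents:
  p_0/q_0 = 7/1
  p_1/q_1 = 29/4
  p_2/q_2 = 36/5
  p_3/q_3 = 101/14
  p_4/q_4 = 137/19
  p_5/q_5 = 649/90
  p_6/q_6 = 9223/1279
  p_7/q_7 = 37541/5206
q_6 = 1279 ≤ 2131 < 5206 = q_7, so the answer is 9223/1279.

9223/1279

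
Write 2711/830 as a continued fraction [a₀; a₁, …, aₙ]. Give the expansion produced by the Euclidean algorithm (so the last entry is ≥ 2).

[3; 3, 1, 3, 10, 1, 4]

2711 = 3*830 + 221
830 = 3*221 + 167
221 = 1*167 + 54
167 = 3*54 + 5
54 = 10*5 + 4
5 = 1*4 + 1
4 = 4*1 + 0  (stop)
So 2711/830 = [3; 3, 1, 3, 10, 1, 4].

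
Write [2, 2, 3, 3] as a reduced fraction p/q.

56/23

Using pₖ = aₖpₖ₋₁ + pₖ₋₂ and qₖ = aₖqₖ₋₁ + qₖ₋₂:
  k=0: a=2, p=2, q=1
  k=1: a=2, p=5, q=2
  k=2: a=3, p=17, q=7
  k=3: a=3, p=56, q=23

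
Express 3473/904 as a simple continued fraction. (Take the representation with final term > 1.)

3473 = 3×904 + 761
904 = 1×761 + 143
761 = 5×143 + 46
143 = 3×46 + 5
46 = 9×5 + 1
5 = 5×1 + 0  (stop)
So 3473/904 = [3; 1, 5, 3, 9, 5].

[3; 1, 5, 3, 9, 5]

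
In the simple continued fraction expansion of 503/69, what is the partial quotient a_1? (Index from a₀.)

503 = 7·69 + 20   →  a_0 = 7
69 = 3·20 + 9   →  a_1 = 3

3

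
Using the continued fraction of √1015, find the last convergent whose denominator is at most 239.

4747/149

√1015 = [31; 1, 6, 10, 2, 10, 6, 1, 62, …] (period length 8).
Convergents:
  p_0/q_0 = 31/1
  p_1/q_1 = 32/1
  p_2/q_2 = 223/7
  p_3/q_3 = 2262/71
  p_4/q_4 = 4747/149
  p_5/q_5 = 49732/1561
q_4 = 149 ≤ 239 < 1561 = q_5, so the answer is 4747/149.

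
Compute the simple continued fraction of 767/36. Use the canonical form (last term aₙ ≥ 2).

767 = 21×36 + 11
36 = 3×11 + 3
11 = 3×3 + 2
3 = 1×2 + 1
2 = 2×1 + 0  (stop)
So 767/36 = [21; 3, 3, 1, 2].

[21; 3, 3, 1, 2]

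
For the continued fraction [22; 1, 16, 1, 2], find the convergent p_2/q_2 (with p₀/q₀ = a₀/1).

390/17

Using pₖ = aₖpₖ₋₁ + pₖ₋₂, qₖ = aₖqₖ₋₁ + qₖ₋₂ (with p₋₁=1, p₋₂=0, q₋₁=0, q₋₂=1):
  k=0: a=22, p=22, q=1
  k=1: a=1, p=23, q=1
  k=2: a=16, p=390, q=17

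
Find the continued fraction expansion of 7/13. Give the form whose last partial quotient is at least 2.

7 = 0×13 + 7
13 = 1×7 + 6
7 = 1×6 + 1
6 = 6×1 + 0  (stop)
So 7/13 = [0; 1, 1, 6].

[0; 1, 1, 6]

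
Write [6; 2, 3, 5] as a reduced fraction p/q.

238/37

Using pₖ = aₖpₖ₋₁ + pₖ₋₂ and qₖ = aₖqₖ₋₁ + qₖ₋₂:
  k=0: a=6, p=6, q=1
  k=1: a=2, p=13, q=2
  k=2: a=3, p=45, q=7
  k=3: a=5, p=238, q=37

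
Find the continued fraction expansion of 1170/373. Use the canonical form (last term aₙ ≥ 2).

1170 = 3×373 + 51
373 = 7×51 + 16
51 = 3×16 + 3
16 = 5×3 + 1
3 = 3×1 + 0  (stop)
So 1170/373 = [3; 7, 3, 5, 3].

[3; 7, 3, 5, 3]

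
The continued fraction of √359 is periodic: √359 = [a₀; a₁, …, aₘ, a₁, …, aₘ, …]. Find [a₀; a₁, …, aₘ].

[18; 1, 17, 1, 36]

a₀ = ⌊√359⌋ = 18.
With m₀=0, d₀=1 and mₖ₊₁ = dₖaₖ − mₖ, dₖ₊₁ = (n − mₖ₊₁²)/dₖ, aₖ₊₁ = ⌊(a₀+mₖ₊₁)/dₖ₊₁⌋:
  k=1: m=18, d=35, a=1
  k=2: m=17, d=2, a=17
  k=3: m=17, d=35, a=1
  k=4: m=18, d=1, a=36
d=1 and a=2a₀=36 at k=4, so the next step gives (m, d) = (18, 35) again — its k=1 value — and the period has length 4.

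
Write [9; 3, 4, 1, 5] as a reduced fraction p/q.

866/93

Using pₖ = aₖpₖ₋₁ + pₖ₋₂ and qₖ = aₖqₖ₋₁ + qₖ₋₂:
  k=0: a=9, p=9, q=1
  k=1: a=3, p=28, q=3
  k=2: a=4, p=121, q=13
  k=3: a=1, p=149, q=16
  k=4: a=5, p=866, q=93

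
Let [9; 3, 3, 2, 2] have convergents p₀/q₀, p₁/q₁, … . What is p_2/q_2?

Using pₖ = aₖpₖ₋₁ + pₖ₋₂, qₖ = aₖqₖ₋₁ + qₖ₋₂ (with p₋₁=1, p₋₂=0, q₋₁=0, q₋₂=1):
  k=0: a=9, p=9, q=1
  k=1: a=3, p=28, q=3
  k=2: a=3, p=93, q=10

93/10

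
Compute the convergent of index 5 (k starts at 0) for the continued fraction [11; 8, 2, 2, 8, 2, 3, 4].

8317/748

Using pₖ = aₖpₖ₋₁ + pₖ₋₂, qₖ = aₖqₖ₋₁ + qₖ₋₂ (with p₋₁=1, p₋₂=0, q₋₁=0, q₋₂=1):
  k=0: a=11, p=11, q=1
  k=1: a=8, p=89, q=8
  k=2: a=2, p=189, q=17
  k=3: a=2, p=467, q=42
  k=4: a=8, p=3925, q=353
  k=5: a=2, p=8317, q=748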